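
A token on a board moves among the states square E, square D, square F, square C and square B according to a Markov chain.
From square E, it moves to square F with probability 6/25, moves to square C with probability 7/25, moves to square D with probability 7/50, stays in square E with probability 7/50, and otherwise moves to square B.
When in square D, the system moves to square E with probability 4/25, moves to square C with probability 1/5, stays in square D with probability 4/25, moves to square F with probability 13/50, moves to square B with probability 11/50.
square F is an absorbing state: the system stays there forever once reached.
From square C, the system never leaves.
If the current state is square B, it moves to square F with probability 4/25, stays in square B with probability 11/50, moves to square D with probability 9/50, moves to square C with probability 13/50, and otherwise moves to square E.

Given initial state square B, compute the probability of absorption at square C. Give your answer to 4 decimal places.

Let h(s) be the probability of absorption at square C starting from transient state s. Then h(square C) = 1 and h(square F) = 0. By first-step analysis:
h(square E) = 0.14·h(square E) + 0.14·h(square D) + 0.24·0 + 0.28·1 + 0.2·h(square B)
h(square D) = 0.16·h(square E) + 0.16·h(square D) + 0.26·0 + 0.2·1 + 0.22·h(square B)
h(square B) = 0.18·h(square E) + 0.18·h(square D) + 0.16·0 + 0.26·1 + 0.22·h(square B)
Solving: h(square E) = 0.5380, h(square D) = 0.4900, h(square B) = 0.5706.
Starting from square B, the probability is 0.5706.

0.5706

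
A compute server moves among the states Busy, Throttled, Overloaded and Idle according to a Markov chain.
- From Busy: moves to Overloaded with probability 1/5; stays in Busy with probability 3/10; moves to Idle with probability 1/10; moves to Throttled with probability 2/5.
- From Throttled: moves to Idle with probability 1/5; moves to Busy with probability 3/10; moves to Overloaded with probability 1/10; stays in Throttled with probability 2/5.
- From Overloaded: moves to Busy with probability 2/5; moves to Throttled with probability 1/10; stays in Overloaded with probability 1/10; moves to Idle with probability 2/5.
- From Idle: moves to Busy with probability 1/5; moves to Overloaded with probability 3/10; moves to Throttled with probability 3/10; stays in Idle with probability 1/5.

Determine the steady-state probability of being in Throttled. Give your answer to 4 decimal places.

0.3284

Let the stationary distribution be π with π = πP and π_1 + π_2 + π_3 + π_4 = 1.
π_1 = 0.3·π_1 + 0.3·π_2 + 0.4·π_3 + 0.2·π_4
π_2 = 0.4·π_1 + 0.4·π_2 + 0.1·π_3 + 0.3·π_4
π_3 = 0.2·π_1 + 0.1·π_2 + 0.1·π_3 + 0.3·π_4
Solving with the normalization constraint gives π = (0.2966, 0.3284, 0.1706, 0.2044).
So the stationary probability of Throttled is 0.3284.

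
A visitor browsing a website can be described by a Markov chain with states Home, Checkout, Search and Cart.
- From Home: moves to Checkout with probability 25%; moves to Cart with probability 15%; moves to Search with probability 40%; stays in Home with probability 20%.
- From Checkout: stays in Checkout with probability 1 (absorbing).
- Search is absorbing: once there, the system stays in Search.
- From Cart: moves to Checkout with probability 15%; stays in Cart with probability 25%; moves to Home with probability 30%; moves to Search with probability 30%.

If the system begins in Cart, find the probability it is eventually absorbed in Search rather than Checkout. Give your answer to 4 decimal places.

Let h(s) be the probability of absorption at Search starting from transient state s. Then h(Search) = 1 and h(Checkout) = 0. By first-step analysis:
h(Home) = 0.2·h(Home) + 0.25·0 + 0.4·1 + 0.15·h(Cart)
h(Cart) = 0.3·h(Home) + 0.15·0 + 0.3·1 + 0.25·h(Cart)
Solving: h(Home) = 0.6216, h(Cart) = 0.6486.
Starting from Cart, the probability is 0.6486.

0.6486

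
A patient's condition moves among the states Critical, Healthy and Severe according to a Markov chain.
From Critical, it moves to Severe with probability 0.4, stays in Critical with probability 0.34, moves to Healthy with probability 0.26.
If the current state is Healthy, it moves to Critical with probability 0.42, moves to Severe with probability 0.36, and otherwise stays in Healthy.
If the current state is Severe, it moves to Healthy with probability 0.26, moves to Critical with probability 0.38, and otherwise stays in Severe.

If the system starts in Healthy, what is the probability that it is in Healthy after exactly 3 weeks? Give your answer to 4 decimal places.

0.2500

Propagate the distribution vector 3 weeks from Healthy.
After 0 weeks: (0.0000, 1.0000, 0.0000)
After 1 week: (0.4200, 0.2200, 0.3600)
After 2 weeks: (0.3720, 0.2512, 0.3768)
After 3 weeks: (0.3752, 0.2500, 0.3749)
P(in Healthy after 3 weeks) = 0.2500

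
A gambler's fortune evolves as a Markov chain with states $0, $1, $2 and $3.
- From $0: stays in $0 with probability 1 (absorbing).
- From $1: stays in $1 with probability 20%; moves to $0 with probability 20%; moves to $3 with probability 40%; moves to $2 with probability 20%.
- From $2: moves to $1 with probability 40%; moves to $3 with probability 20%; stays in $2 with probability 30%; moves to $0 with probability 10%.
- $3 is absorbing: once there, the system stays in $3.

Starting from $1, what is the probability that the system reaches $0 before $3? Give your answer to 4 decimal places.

0.3333

Let h(s) be the probability of absorption at $0 starting from transient state s. Then h($0) = 1 and h($3) = 0. By first-step analysis:
h($1) = 0.2·1 + 0.2·h($1) + 0.2·h($2) + 0.4·0
h($2) = 0.1·1 + 0.4·h($1) + 0.3·h($2) + 0.2·0
Solving: h($1) = 0.3333, h($2) = 0.3333.
Starting from $1, the probability is 0.3333.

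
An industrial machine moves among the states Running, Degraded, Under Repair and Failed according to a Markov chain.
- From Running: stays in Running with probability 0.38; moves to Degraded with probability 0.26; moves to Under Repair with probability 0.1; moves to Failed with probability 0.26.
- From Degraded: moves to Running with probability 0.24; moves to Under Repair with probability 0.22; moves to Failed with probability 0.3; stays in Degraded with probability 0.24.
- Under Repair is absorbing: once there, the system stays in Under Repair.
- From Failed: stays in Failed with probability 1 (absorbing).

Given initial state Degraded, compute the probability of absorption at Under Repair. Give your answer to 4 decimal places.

Let h(s) be the probability of absorption at Under Repair starting from transient state s. Then h(Under Repair) = 1 and h(Failed) = 0. By first-step analysis:
h(Running) = 0.38·h(Running) + 0.26·h(Degraded) + 0.1·1 + 0.26·0
h(Degraded) = 0.24·h(Running) + 0.24·h(Degraded) + 0.22·1 + 0.3·0
Solving: h(Running) = 0.3258, h(Degraded) = 0.3924.
Starting from Degraded, the probability is 0.3924.

0.3924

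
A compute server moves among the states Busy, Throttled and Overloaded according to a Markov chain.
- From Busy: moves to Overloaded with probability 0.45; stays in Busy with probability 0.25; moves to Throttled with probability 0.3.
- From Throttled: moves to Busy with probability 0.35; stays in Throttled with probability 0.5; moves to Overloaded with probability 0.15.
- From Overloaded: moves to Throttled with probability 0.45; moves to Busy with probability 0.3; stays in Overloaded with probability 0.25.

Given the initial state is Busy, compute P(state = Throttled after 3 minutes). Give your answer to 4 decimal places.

0.4260

Propagate the distribution vector 3 minutes from Busy.
After 0 minutes: (1.0000, 0.0000, 0.0000)
After 1 minute: (0.2500, 0.3000, 0.4500)
After 2 minutes: (0.3025, 0.4275, 0.2700)
After 3 minutes: (0.3063, 0.4260, 0.2678)
P(in Throttled after 3 minutes) = 0.4260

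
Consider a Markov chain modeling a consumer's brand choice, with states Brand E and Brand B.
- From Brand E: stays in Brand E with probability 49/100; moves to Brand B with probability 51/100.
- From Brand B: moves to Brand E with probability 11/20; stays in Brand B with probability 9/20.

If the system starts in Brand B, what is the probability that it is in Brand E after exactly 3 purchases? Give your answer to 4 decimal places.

Propagate the distribution vector 3 purchases from Brand B.
After 0 purchases: (0.0000, 1.0000)
After 1 purchase: (0.5500, 0.4500)
After 2 purchases: (0.5170, 0.4830)
After 3 purchases: (0.5190, 0.4810)
P(in Brand E after 3 purchases) = 0.5190

0.5190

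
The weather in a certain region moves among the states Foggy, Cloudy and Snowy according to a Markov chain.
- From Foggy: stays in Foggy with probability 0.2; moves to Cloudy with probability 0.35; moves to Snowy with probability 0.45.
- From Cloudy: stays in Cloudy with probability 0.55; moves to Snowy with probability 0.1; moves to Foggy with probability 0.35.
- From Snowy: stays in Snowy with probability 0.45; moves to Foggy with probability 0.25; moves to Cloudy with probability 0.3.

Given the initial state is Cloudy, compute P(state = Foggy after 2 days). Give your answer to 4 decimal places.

0.2875

Sum over the intermediate state after 1 day:
P = P(Cloudy→Foggy)·P(Foggy→Foggy) + P(Cloudy→Cloudy)·P(Cloudy→Foggy) + P(Cloudy→Snowy)·P(Snowy→Foggy)
  = 0.35×0.2 + 0.55×0.35 + 0.1×0.25
  = 0.0700 + 0.1925 + 0.0250 = 0.2875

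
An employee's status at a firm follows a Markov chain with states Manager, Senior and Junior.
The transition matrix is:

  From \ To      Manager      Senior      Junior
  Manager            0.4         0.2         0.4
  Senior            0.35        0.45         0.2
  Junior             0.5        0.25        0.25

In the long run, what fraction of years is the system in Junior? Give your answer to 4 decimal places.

Let the stationary distribution be π with π = πP and π_1 + π_2 + π_3 = 1.
π_1 = 0.4·π_1 + 0.35·π_2 + 0.5·π_3
π_2 = 0.2·π_1 + 0.45·π_2 + 0.25·π_3
Solving with the normalization constraint gives π = (0.4155, 0.2865, 0.2980).
So the stationary probability of Junior is 0.2980.

0.2980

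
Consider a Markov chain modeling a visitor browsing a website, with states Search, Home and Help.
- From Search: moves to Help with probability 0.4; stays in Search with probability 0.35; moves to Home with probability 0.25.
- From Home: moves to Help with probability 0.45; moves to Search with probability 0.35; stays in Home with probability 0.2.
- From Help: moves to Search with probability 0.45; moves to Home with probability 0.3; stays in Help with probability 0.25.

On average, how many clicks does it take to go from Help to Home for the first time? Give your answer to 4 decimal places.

3.5772

Let t(s) be the expected number of clicks to first reach Home from state s, with t(Home) = 0. Conditioning on the first click:
t(Search) = 1 + 0.35·t(Search) + 0.4·t(Help)
t(Help) = 1 + 0.45·t(Search) + 0.25·t(Help)
Solving: t(Search) = 3.7398, t(Help) = 3.5772.
Expected clicks from Help to Home: 3.5772.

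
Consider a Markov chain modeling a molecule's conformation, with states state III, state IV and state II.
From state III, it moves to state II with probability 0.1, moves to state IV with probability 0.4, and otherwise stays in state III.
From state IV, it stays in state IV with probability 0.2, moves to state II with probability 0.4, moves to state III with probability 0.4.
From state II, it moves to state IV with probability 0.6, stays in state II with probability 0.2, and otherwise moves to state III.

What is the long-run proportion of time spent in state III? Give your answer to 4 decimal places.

0.3922

Let the stationary distribution be π with π = πP and π_1 + π_2 + π_3 = 1.
π_1 = 0.5·π_1 + 0.4·π_2 + 0.2·π_3
π_2 = 0.4·π_1 + 0.2·π_2 + 0.6·π_3
Solving with the normalization constraint gives π = (0.3922, 0.3725, 0.2353).
So the stationary probability of state III is 0.3922.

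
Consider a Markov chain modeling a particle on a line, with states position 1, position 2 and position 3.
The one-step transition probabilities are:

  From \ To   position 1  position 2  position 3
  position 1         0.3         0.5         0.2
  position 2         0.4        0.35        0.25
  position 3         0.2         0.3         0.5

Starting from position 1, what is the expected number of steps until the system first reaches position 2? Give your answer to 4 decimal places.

Let t(s) be the expected number of steps to first reach position 2 from state s, with t(position 2) = 0. Conditioning on the first step:
t(position 1) = 1 + 0.3·t(position 1) + 0.2·t(position 3)
t(position 3) = 1 + 0.2·t(position 1) + 0.5·t(position 3)
Solving: t(position 1) = 2.2581, t(position 3) = 2.9032.
Expected steps from position 1 to position 2: 2.2581.

2.2581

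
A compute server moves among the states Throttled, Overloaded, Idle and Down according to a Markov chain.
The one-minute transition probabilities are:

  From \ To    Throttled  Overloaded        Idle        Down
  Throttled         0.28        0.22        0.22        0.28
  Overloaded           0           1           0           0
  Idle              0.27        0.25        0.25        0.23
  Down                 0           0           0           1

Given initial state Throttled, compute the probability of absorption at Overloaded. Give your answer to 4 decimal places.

Let h(s) be the probability of absorption at Overloaded starting from transient state s. Then h(Overloaded) = 1 and h(Down) = 0. By first-step analysis:
h(Throttled) = 0.28·h(Throttled) + 0.22·1 + 0.22·h(Idle) + 0.28·0
h(Idle) = 0.27·h(Throttled) + 0.25·1 + 0.25·h(Idle) + 0.23·0
Solving: h(Throttled) = 0.4578, h(Idle) = 0.4981.
Starting from Throttled, the probability is 0.4578.

0.4578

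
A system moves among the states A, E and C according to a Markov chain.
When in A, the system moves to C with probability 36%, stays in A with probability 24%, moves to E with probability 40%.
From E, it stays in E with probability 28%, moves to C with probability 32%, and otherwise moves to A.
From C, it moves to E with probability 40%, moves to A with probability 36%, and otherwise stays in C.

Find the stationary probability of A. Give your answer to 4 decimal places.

0.3342

Let the stationary distribution be π with π = πP and π_1 + π_2 + π_3 = 1.
π_1 = 0.24·π_1 + 0.4·π_2 + 0.36·π_3
π_2 = 0.4·π_1 + 0.28·π_2 + 0.4·π_3
Solving with the normalization constraint gives π = (0.3342, 0.3571, 0.3087).
So the stationary probability of A is 0.3342.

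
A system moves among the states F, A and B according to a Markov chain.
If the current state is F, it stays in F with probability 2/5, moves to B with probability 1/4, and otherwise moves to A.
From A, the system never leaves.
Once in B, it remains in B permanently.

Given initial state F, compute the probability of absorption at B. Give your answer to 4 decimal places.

Let h(s) be the probability of absorption at B starting from transient state s. Then h(B) = 1 and h(A) = 0. By first-step analysis:
h(F) = 0.4·h(F) + 0.35·0 + 0.25·1
Solving: h(F) = 0.4167.
Starting from F, the probability is 0.4167.

0.4167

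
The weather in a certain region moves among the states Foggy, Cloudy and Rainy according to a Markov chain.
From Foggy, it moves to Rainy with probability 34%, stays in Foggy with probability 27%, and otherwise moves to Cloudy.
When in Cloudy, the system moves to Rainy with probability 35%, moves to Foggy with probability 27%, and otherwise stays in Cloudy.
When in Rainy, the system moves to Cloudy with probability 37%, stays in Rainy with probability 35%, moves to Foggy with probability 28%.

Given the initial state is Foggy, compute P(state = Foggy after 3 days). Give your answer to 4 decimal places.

Propagate the distribution vector 3 days from Foggy.
After 0 days: (1.0000, 0.0000, 0.0000)
After 1 day: (0.2700, 0.3900, 0.3400)
After 2 days: (0.2734, 0.3793, 0.3473)
After 3 days: (0.2735, 0.3793, 0.3473)
P(in Foggy after 3 days) = 0.2735

0.2735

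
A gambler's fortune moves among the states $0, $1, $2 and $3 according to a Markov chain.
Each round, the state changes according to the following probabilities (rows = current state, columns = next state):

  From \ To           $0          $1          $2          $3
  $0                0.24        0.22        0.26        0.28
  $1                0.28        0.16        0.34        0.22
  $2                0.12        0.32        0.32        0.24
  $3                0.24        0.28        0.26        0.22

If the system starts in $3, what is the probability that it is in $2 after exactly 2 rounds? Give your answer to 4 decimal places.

0.2980

Propagate the distribution vector 2 rounds from $3.
After 0 rounds: (0.0000, 0.0000, 0.0000, 1.0000)
After 1 round: (0.2400, 0.2800, 0.2600, 0.2200)
After 2 rounds: (0.2200, 0.2424, 0.2980, 0.2396)
P(in $2 after 2 rounds) = 0.2980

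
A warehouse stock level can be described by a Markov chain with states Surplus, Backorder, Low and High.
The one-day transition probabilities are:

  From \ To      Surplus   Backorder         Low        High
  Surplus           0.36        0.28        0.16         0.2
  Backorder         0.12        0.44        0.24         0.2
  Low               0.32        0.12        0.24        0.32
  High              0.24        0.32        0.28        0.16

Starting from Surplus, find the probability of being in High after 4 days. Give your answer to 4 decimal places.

Propagate the distribution vector 4 days from Surplus.
After 0 days: (1.0000, 0.0000, 0.0000, 0.0000)
After 1 day: (0.3600, 0.2800, 0.1600, 0.2000)
After 2 days: (0.2624, 0.3072, 0.2192, 0.2112)
After 3 days: (0.2522, 0.3025, 0.2275, 0.2179)
After 4 days: (0.2522, 0.3007, 0.2285, 0.2186)
P(in High after 4 days) = 0.2186

0.2186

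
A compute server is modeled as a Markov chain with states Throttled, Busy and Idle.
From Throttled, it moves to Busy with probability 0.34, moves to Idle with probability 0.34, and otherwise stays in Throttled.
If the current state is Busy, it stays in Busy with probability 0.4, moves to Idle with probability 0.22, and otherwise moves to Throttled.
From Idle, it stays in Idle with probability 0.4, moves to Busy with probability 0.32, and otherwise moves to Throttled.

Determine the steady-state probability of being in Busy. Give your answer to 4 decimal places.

0.3550

Let the stationary distribution be π with π = πP and π_1 + π_2 + π_3 = 1.
π_1 = 0.32·π_1 + 0.38·π_2 + 0.28·π_3
π_2 = 0.34·π_1 + 0.4·π_2 + 0.32·π_3
Solving with the normalization constraint gives π = (0.3286, 0.3550, 0.3164).
So the stationary probability of Busy is 0.3550.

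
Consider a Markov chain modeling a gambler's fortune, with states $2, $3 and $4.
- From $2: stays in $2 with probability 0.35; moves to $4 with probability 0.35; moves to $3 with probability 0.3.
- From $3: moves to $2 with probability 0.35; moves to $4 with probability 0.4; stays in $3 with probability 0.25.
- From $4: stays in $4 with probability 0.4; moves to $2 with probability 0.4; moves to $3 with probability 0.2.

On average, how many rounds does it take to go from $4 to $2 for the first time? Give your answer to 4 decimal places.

2.5676

Let t(s) be the expected number of rounds to first reach $2 from state s, with t($2) = 0. Conditioning on the first round:
t($3) = 1 + 0.25·t($3) + 0.4·t($4)
t($4) = 1 + 0.2·t($3) + 0.4·t($4)
Solving: t($3) = 2.7027, t($4) = 2.5676.
Expected rounds from $4 to $2: 2.5676.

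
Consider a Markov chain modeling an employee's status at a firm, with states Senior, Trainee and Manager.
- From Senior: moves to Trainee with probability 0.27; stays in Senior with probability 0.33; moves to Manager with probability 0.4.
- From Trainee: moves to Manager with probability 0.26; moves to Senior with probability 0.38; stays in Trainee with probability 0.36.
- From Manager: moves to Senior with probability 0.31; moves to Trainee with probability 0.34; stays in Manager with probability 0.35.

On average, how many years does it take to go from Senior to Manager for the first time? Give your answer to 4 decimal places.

2.7897

Let t(s) be the expected number of years to first reach Manager from state s, with t(Manager) = 0. Conditioning on the first year:
t(Senior) = 1 + 0.33·t(Senior) + 0.27·t(Trainee)
t(Trainee) = 1 + 0.38·t(Senior) + 0.36·t(Trainee)
Solving: t(Senior) = 2.7897, t(Trainee) = 3.2189.
Expected years from Senior to Manager: 2.7897.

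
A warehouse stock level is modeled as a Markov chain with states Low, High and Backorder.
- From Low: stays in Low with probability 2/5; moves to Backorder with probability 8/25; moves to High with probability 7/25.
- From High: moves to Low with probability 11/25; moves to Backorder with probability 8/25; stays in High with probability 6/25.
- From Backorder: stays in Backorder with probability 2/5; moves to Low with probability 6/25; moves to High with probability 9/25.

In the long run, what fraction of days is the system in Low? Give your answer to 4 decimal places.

0.3562

Let the stationary distribution be π with π = πP and π_1 + π_2 + π_3 = 1.
π_1 = 0.4·π_1 + 0.44·π_2 + 0.24·π_3
π_2 = 0.28·π_1 + 0.24·π_2 + 0.36·π_3
Solving with the normalization constraint gives π = (0.3562, 0.2960, 0.3478).
So the stationary probability of Low is 0.3562.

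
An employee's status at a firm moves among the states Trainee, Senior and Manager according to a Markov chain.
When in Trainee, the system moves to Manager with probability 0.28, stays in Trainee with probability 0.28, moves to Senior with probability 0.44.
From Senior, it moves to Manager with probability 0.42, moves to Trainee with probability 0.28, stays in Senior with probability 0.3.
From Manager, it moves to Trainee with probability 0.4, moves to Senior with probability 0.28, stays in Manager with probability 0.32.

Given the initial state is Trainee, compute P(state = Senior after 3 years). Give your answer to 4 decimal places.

Propagate the distribution vector 3 years from Trainee.
After 0 years: (1.0000, 0.0000, 0.0000)
After 1 year: (0.2800, 0.4400, 0.2800)
After 2 years: (0.3136, 0.3336, 0.3528)
After 3 years: (0.3223, 0.3368, 0.3408)
P(in Senior after 3 years) = 0.3368

0.3368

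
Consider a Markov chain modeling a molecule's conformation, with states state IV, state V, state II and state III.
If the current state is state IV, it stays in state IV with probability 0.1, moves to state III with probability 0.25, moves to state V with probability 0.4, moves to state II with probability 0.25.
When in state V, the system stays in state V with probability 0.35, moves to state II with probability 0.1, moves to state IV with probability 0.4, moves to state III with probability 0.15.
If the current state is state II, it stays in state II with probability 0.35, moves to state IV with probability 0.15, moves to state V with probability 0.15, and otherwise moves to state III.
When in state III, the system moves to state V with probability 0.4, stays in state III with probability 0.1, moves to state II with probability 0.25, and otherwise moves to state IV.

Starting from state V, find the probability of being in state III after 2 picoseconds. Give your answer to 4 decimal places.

Propagate the distribution vector 2 picoseconds from state V.
After 0 picoseconds: (0.0000, 1.0000, 0.0000, 0.0000)
After 1 picosecond: (0.4000, 0.3500, 0.1000, 0.1500)
After 2 picoseconds: (0.2325, 0.3575, 0.2075, 0.2025)
P(in state III after 2 picoseconds) = 0.2025

0.2025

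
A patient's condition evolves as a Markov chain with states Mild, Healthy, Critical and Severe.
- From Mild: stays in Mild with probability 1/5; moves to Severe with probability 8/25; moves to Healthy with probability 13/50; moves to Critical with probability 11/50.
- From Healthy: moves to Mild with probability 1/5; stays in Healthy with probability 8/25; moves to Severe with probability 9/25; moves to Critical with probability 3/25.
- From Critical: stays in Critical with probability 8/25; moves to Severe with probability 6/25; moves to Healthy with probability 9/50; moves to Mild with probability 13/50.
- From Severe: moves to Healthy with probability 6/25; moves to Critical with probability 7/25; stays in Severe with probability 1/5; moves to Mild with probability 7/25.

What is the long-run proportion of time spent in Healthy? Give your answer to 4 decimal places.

Let the stationary distribution be π with π = πP and π_1 + π_2 + π_3 + π_4 = 1.
π_1 = 0.2·π_1 + 0.2·π_2 + 0.26·π_3 + 0.28·π_4
π_2 = 0.26·π_1 + 0.32·π_2 + 0.18·π_3 + 0.24·π_4
π_3 = 0.22·π_1 + 0.12·π_2 + 0.32·π_3 + 0.28·π_4
Solving with the normalization constraint gives π = (0.2363, 0.2507, 0.2351, 0.2779).
So the stationary probability of Healthy is 0.2507.

0.2507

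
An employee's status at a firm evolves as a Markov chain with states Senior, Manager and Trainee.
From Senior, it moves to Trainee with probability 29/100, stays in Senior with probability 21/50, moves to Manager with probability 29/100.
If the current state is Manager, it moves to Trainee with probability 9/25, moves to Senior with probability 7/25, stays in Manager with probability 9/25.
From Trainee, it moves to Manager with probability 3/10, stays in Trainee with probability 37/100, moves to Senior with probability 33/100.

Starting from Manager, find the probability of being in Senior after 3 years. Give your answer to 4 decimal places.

0.3444

Propagate the distribution vector 3 years from Manager.
After 0 years: (0.0000, 1.0000, 0.0000)
After 1 year: (0.2800, 0.3600, 0.3600)
After 2 years: (0.3372, 0.3188, 0.3440)
After 3 years: (0.3444, 0.3158, 0.3398)
P(in Senior after 3 years) = 0.3444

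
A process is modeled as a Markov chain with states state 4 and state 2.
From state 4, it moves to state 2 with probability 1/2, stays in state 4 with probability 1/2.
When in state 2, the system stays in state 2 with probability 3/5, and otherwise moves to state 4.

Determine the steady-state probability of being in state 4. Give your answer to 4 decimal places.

Let the stationary distribution be π with π = πP and π_1 + π_2 = 1.
π_1 = 0.5·π_1 + 0.4·π_2
Solving with the normalization constraint gives π = (0.4444, 0.5556).
So the stationary probability of state 4 is 0.4444.

0.4444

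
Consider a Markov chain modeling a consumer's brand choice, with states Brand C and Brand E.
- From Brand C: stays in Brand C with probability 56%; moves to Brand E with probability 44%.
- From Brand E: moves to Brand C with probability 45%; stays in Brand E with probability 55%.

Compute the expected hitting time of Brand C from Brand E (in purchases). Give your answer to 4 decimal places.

Let t(s) be the expected number of purchases to first reach Brand C from state s, with t(Brand C) = 0. Conditioning on the first purchase:
t(Brand E) = 1 + 0.55·t(Brand E)
Solving: t(Brand E) = 2.2222.
Expected purchases from Brand E to Brand C: 2.2222.

2.2222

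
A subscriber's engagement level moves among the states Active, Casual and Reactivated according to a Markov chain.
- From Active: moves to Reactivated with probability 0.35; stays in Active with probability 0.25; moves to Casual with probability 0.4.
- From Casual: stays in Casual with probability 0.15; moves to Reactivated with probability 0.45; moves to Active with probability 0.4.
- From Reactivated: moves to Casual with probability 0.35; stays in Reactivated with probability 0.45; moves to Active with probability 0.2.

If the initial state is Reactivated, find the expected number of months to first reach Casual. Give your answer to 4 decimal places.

Let t(s) be the expected number of months to first reach Casual from state s, with t(Casual) = 0. Conditioning on the first month:
t(Active) = 1 + 0.25·t(Active) + 0.35·t(Reactivated)
t(Reactivated) = 1 + 0.2·t(Active) + 0.45·t(Reactivated)
Solving: t(Active) = 2.6277, t(Reactivated) = 2.7737.
Expected months from Reactivated to Casual: 2.7737.

2.7737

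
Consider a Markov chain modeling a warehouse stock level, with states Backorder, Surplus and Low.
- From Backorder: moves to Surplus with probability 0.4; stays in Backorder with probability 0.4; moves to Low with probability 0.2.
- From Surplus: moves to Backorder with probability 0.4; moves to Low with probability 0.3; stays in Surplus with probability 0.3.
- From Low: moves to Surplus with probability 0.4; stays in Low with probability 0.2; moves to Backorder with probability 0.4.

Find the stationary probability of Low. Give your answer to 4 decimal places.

0.2364

Let the stationary distribution be π with π = πP and π_1 + π_2 + π_3 = 1.
π_1 = 0.4·π_1 + 0.4·π_2 + 0.4·π_3
π_2 = 0.4·π_1 + 0.3·π_2 + 0.4·π_3
Solving with the normalization constraint gives π = (0.4000, 0.3636, 0.2364).
So the stationary probability of Low is 0.2364.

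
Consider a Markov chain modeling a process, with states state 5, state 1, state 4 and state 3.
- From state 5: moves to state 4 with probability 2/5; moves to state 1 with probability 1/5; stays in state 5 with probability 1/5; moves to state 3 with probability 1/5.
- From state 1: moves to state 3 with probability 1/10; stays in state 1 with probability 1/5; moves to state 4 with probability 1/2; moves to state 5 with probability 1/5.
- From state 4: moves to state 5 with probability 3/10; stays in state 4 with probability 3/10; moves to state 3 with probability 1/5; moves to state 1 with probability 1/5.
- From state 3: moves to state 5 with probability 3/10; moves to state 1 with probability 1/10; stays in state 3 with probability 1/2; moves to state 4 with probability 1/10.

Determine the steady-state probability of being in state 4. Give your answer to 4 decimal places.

Let the stationary distribution be π with π = πP and π_1 + π_2 + π_3 + π_4 = 1.
π_1 = 0.2·π_1 + 0.2·π_2 + 0.3·π_3 + 0.3·π_4
π_2 = 0.2·π_1 + 0.2·π_2 + 0.2·π_3 + 0.1·π_4
π_3 = 0.4·π_1 + 0.5·π_2 + 0.3·π_3 + 0.1·π_4
Solving with the normalization constraint gives π = (0.2569, 0.1739, 0.3083, 0.2609).
So the stationary probability of state 4 is 0.3083.

0.3083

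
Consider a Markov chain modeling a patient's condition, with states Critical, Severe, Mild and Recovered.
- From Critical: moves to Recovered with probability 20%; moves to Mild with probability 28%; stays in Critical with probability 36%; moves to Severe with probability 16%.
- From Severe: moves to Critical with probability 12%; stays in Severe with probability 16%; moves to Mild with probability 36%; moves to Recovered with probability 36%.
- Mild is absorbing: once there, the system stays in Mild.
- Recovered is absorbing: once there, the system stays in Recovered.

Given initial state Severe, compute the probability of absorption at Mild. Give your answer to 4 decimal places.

0.5093

Let h(s) be the probability of absorption at Mild starting from transient state s. Then h(Mild) = 1 and h(Recovered) = 0. By first-step analysis:
h(Critical) = 0.36·h(Critical) + 0.16·h(Severe) + 0.28·1 + 0.2·0
h(Severe) = 0.12·h(Critical) + 0.16·h(Severe) + 0.36·1 + 0.36·0
Solving: h(Critical) = 0.5648, h(Severe) = 0.5093.
Starting from Severe, the probability is 0.5093.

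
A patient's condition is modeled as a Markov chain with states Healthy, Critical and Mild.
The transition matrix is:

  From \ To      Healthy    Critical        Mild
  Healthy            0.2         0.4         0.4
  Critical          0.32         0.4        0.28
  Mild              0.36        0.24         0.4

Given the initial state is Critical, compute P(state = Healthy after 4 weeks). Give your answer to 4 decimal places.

0.2984

Propagate the distribution vector 4 weeks from Critical.
After 0 weeks: (0.0000, 1.0000, 0.0000)
After 1 week: (0.3200, 0.4000, 0.2800)
After 2 weeks: (0.2928, 0.3552, 0.3520)
After 3 weeks: (0.2989, 0.3437, 0.3574)
After 4 weeks: (0.2984, 0.3428, 0.3588)
P(in Healthy after 4 weeks) = 0.2984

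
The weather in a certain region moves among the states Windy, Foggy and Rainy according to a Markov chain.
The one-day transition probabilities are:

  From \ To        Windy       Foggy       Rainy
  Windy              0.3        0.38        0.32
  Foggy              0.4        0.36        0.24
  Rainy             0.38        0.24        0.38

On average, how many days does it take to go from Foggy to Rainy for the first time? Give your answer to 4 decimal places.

3.7162

Let t(s) be the expected number of days to first reach Rainy from state s, with t(Rainy) = 0. Conditioning on the first day:
t(Windy) = 1 + 0.3·t(Windy) + 0.38·t(Foggy)
t(Foggy) = 1 + 0.4·t(Windy) + 0.36·t(Foggy)
Solving: t(Windy) = 3.4459, t(Foggy) = 3.7162.
Expected days from Foggy to Rainy: 3.7162.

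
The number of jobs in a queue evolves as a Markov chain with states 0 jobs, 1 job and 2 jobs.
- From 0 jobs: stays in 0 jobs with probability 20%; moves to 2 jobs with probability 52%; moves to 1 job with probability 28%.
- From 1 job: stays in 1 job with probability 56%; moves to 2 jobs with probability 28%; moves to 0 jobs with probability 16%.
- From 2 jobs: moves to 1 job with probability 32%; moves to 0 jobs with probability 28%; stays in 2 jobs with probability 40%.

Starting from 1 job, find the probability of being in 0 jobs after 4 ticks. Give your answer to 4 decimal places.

Propagate the distribution vector 4 ticks from 1 job.
After 0 ticks: (0.0000, 1.0000, 0.0000)
After 1 tick: (0.1600, 0.5600, 0.2800)
After 2 ticks: (0.2000, 0.4480, 0.3520)
After 3 ticks: (0.2102, 0.4195, 0.3702)
After 4 ticks: (0.2128, 0.4123, 0.3749)
P(in 0 jobs after 4 ticks) = 0.2128

0.2128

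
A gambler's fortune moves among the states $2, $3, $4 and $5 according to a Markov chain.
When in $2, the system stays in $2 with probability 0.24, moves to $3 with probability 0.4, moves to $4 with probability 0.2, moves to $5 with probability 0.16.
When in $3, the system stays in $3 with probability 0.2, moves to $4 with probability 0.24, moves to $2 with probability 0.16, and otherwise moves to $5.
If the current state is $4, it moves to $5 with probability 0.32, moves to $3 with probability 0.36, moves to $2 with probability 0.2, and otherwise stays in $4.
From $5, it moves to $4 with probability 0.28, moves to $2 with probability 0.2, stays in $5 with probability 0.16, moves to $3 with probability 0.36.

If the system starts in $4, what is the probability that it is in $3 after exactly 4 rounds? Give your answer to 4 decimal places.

Propagate the distribution vector 4 rounds from $4.
After 0 rounds: (0.0000, 0.0000, 1.0000, 0.0000)
After 1 round: (0.2000, 0.3600, 0.1200, 0.3200)
After 2 rounds: (0.1936, 0.3104, 0.2304, 0.2656)
After 3 rounds: (0.1953, 0.3181, 0.2152, 0.2714)
After 4 rounds: (0.1951, 0.3169, 0.2172, 0.2708)
P(in $3 after 4 rounds) = 0.3169

0.3169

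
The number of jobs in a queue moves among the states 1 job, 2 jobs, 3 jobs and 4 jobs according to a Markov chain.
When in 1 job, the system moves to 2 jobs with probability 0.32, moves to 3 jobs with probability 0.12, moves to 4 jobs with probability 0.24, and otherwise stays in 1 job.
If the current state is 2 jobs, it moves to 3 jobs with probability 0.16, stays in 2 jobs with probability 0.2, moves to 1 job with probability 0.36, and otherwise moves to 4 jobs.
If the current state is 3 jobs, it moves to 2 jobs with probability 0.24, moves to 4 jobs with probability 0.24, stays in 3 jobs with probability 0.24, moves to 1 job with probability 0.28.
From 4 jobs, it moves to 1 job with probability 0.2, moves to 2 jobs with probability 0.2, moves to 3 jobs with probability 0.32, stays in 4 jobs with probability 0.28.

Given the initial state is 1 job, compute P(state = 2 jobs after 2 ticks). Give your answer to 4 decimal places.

0.2432

Propagate the distribution vector 2 ticks from 1 job.
After 0 ticks: (1.0000, 0.0000, 0.0000, 0.0000)
After 1 tick: (0.3200, 0.3200, 0.1200, 0.2400)
After 2 ticks: (0.2992, 0.2432, 0.1952, 0.2624)
P(in 2 jobs after 2 ticks) = 0.2432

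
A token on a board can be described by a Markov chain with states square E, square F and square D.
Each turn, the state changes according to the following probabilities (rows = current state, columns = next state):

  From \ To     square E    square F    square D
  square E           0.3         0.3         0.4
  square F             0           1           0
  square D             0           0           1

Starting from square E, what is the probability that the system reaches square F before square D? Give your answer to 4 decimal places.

0.4286

Let h(s) be the probability of absorption at square F starting from transient state s. Then h(square F) = 1 and h(square D) = 0. By first-step analysis:
h(square E) = 0.3·h(square E) + 0.3·1 + 0.4·0
Solving: h(square E) = 0.4286.
Starting from square E, the probability is 0.4286.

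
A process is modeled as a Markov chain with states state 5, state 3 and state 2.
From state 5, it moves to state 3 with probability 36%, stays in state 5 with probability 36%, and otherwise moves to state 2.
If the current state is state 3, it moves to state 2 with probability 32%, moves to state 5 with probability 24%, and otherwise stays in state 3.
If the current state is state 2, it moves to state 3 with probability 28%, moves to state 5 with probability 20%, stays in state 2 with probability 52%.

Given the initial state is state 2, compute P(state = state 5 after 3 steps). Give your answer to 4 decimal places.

Propagate the distribution vector 3 steps from state 2.
After 0 steps: (0.0000, 0.0000, 1.0000)
After 1 step: (0.2000, 0.2800, 0.5200)
After 2 steps: (0.2432, 0.3408, 0.4160)
After 3 steps: (0.2525, 0.3540, 0.3935)
P(in state 5 after 3 steps) = 0.2525

0.2525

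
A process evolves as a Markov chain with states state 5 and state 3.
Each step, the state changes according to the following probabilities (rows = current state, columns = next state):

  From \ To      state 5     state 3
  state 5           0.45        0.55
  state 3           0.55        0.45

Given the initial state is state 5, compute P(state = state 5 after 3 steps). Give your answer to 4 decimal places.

Propagate the distribution vector 3 steps from state 5.
After 0 steps: (1.0000, 0.0000)
After 1 step: (0.4500, 0.5500)
After 2 steps: (0.5050, 0.4950)
After 3 steps: (0.4995, 0.5005)
P(in state 5 after 3 steps) = 0.4995

0.4995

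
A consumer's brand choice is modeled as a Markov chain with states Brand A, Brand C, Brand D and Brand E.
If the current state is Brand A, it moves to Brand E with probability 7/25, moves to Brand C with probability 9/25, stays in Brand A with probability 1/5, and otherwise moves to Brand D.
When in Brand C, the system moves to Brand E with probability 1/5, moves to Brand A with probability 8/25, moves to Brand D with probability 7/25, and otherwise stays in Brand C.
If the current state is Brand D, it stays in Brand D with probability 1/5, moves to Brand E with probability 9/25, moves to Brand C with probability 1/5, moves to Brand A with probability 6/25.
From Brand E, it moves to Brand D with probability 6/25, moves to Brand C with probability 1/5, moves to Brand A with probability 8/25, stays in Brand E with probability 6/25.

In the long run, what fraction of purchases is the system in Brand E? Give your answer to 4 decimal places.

Let the stationary distribution be π with π = πP and π_1 + π_2 + π_3 + π_4 = 1.
π_1 = 0.2·π_1 + 0.32·π_2 + 0.24·π_3 + 0.32·π_4
π_2 = 0.36·π_1 + 0.2·π_2 + 0.2·π_3 + 0.2·π_4
π_3 = 0.16·π_1 + 0.28·π_2 + 0.2·π_3 + 0.24·π_4
Solving with the normalization constraint gives π = (0.2700, 0.2432, 0.2194, 0.2674).
So the stationary probability of Brand E is 0.2674.

0.2674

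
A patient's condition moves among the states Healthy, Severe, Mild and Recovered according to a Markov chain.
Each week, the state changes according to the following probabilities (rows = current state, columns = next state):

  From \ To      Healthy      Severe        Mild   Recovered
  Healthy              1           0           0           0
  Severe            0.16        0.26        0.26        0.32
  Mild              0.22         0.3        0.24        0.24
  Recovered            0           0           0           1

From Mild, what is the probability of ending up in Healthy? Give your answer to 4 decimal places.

0.4352

Let h(s) be the probability of absorption at Healthy starting from transient state s. Then h(Healthy) = 1 and h(Recovered) = 0. By first-step analysis:
h(Severe) = 0.16·1 + 0.26·h(Severe) + 0.26·h(Mild) + 0.32·0
h(Mild) = 0.22·1 + 0.3·h(Severe) + 0.24·h(Mild) + 0.24·0
Solving: h(Severe) = 0.3691, h(Mild) = 0.4352.
Starting from Mild, the probability is 0.4352.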